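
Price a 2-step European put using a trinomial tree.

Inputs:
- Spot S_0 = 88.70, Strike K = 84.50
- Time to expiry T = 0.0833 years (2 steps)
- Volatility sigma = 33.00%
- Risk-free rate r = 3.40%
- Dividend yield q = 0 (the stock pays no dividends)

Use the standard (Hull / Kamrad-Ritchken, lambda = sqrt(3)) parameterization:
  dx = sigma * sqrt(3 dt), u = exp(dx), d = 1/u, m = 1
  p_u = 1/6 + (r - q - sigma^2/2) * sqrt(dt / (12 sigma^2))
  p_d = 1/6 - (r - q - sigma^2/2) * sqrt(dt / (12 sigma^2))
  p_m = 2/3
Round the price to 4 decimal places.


Answer: Price = V(0,0) = 1.6728

Derivation:
dt = T/N = 0.041650; dx = sigma*sqrt(3*dt) = 0.116649
u = exp(dx) = 1.123725; d = 1/u = 0.889897
p_u = 0.163016, p_m = 0.666667, p_d = 0.170318
Discount per step: exp(-r*dt) = 0.998585
Stock lattice S(k, j) with j the centered position index:
  k=0: S(0,+0) = 88.7000
  k=1: S(1,-1) = 78.9339; S(1,+0) = 88.7000; S(1,+1) = 99.6744
  k=2: S(2,-2) = 70.2430; S(2,-1) = 78.9339; S(2,+0) = 88.7000; S(2,+1) = 99.6744; S(2,+2) = 112.0067
Terminal payoffs V(N, j) = max(K - S_T, 0):
  V(2,-2) = 14.256953; V(2,-1) = 5.566115; V(2,+0) = 0.000000; V(2,+1) = 0.000000; V(2,+2) = 0.000000
Backward induction: V(k, j) = exp(-r*dt) * [p_u * V(k+1, j+1) + p_m * V(k+1, j) + p_d * V(k+1, j-1)]
  V(1,-1) = exp(-r*dt) * [p_u*0.000000 + p_m*5.566115 + p_d*14.256953] = 6.130265
  V(1,+0) = exp(-r*dt) * [p_u*0.000000 + p_m*0.000000 + p_d*5.566115] = 0.946665
  V(1,+1) = exp(-r*dt) * [p_u*0.000000 + p_m*0.000000 + p_d*0.000000] = 0.000000
  V(0,+0) = exp(-r*dt) * [p_u*0.000000 + p_m*0.946665 + p_d*6.130265] = 1.672831


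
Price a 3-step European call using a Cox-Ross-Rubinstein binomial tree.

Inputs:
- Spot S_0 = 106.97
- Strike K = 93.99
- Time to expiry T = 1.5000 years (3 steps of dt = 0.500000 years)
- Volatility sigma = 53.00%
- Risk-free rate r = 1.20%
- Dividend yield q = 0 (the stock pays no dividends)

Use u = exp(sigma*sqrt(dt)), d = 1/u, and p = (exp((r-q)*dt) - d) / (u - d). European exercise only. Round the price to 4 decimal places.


Answer: Price = V(0,0) = 34.8478

Derivation:
dt = T/N = 0.500000
u = exp(sigma*sqrt(dt)) = 1.454652; d = 1/u = 0.687450
p = (exp((r-q)*dt) - d) / (u - d) = 0.415234
Discount per step: exp(-r*dt) = 0.994018
Stock lattice S(k, i) with i counting down-moves:
  k=0: S(0,0) = 106.9700
  k=1: S(1,0) = 155.6041; S(1,1) = 73.5365
  k=2: S(2,0) = 226.3498; S(2,1) = 106.9700; S(2,2) = 50.5526
  k=3: S(3,0) = 329.2602; S(3,1) = 155.6041; S(3,2) = 73.5365; S(3,3) = 34.7524
Terminal payoffs V(N, i) = max(S_T - K, 0):
  V(3,0) = 235.270162; V(3,1) = 61.614108; V(3,2) = 0.000000; V(3,3) = 0.000000
Backward induction: V(k, i) = exp(-r*dt) * [p * V(k+1, i) + (1-p) * V(k+1, i+1)].
  V(2,0) = exp(-r*dt) * [p*235.270162 + (1-p)*61.614108] = 132.922056
  V(2,1) = exp(-r*dt) * [p*61.614108 + (1-p)*0.000000] = 25.431219
  V(2,2) = exp(-r*dt) * [p*0.000000 + (1-p)*0.000000] = 0.000000
  V(1,0) = exp(-r*dt) * [p*132.922056 + (1-p)*25.431219] = 69.645925
  V(1,1) = exp(-r*dt) * [p*25.431219 + (1-p)*0.000000] = 10.496734
  V(0,0) = exp(-r*dt) * [p*69.645925 + (1-p)*10.496734] = 34.847767


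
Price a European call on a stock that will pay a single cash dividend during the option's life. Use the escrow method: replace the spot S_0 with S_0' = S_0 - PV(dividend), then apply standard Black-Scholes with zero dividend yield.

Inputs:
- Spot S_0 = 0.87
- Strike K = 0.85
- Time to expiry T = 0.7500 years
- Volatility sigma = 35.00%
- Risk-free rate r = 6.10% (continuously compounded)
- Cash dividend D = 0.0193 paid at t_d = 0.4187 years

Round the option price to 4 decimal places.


Answer: Price = 0.1210

Derivation:
PV(D) = D * exp(-r * t_d) = 0.0193 * 0.97478270 = 0.01881331
S_0' = S_0 - PV(D) = 0.8700 - 0.01881331 = 0.85118669
d1 = (ln(S_0'/K) + (r + sigma^2/2)*T) / (sigma*sqrt(T)) = 0.30709306
d2 = d1 - sigma*sqrt(T) = 0.00398417
exp(-rT) = 0.95528075
N(d1) = 0.62061373; N(d2) = 0.50158945
C = S_0' * N(d1) - K * exp(-rT) * N(d2) = 0.85118669 * 0.62061373 - 0.8500 * 0.95528075 * 0.50158945 = 0.1210


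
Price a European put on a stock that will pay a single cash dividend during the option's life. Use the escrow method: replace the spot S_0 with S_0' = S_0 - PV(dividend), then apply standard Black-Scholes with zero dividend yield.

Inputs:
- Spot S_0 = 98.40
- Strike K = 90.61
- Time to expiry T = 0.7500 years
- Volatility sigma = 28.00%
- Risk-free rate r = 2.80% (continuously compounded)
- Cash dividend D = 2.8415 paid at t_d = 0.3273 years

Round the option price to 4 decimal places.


Answer: Price = 5.8781

Derivation:
PV(D) = D * exp(-r * t_d) = 2.8415 * 0.99087747 = 2.81557832
S_0' = S_0 - PV(D) = 98.4000 - 2.81557832 = 95.58442168
d1 = (ln(S_0'/K) + (r + sigma^2/2)*T) / (sigma*sqrt(T)) = 0.42825068
d2 = d1 - sigma*sqrt(T) = 0.18576357
exp(-rT) = 0.97921896
N(-d1) = 0.33423431; N(-d2) = 0.42631509
P = K * exp(-rT) * N(-d2) - S_0' * N(-d1) = 90.6100 * 0.97921896 * 0.42631509 - 95.58442168 * 0.33423431 = 5.8781


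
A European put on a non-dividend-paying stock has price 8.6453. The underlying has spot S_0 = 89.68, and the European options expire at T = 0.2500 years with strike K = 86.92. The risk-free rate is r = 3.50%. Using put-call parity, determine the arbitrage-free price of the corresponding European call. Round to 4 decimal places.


Answer: Call price = 12.1625

Derivation:
Put-call parity: C - P = S_0 * exp(-qT) - K * exp(-rT).
S_0 * exp(-qT) = 89.6800 * 1.00000000 = 89.68000000
K * exp(-rT) = 86.9200 * 0.99128817 = 86.16276772
C = P + S*exp(-qT) - K*exp(-rT)
C = 8.6453 + 89.68000000 - 86.16276772 = 12.1625


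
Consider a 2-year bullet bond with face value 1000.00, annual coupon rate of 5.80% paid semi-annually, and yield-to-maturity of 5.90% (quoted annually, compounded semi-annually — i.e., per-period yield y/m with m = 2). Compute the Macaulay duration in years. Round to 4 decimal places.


Answer: Macaulay duration = 1.9169 years

Derivation:
Coupon per period c = face * coupon_rate / m = 29.000000
Periods per year m = 2; per-period yield y/m = 0.029500
Number of cashflows N = 4
Cashflows (t years, CF_t, discount factor 1/(1+y/m)^(m*t), PV):
  t = 0.5000: CF_t = 29.000000, DF = 0.971345, PV = 28.169014
  t = 1.0000: CF_t = 29.000000, DF = 0.943512, PV = 27.361840
  t = 1.5000: CF_t = 29.000000, DF = 0.916476, PV = 26.577795
  t = 2.0000: CF_t = 1029.000000, DF = 0.890214, PV = 916.030578
Price P = sum_t PV_t = 998.139226
Macaulay numerator sum_t t * PV_t:
  t * PV_t at t = 0.5000: 14.084507
  t * PV_t at t = 1.0000: 27.361840
  t * PV_t at t = 1.5000: 39.866692
  t * PV_t at t = 2.0000: 1832.061155
Macaulay duration D = (sum_t t * PV_t) / P = 1913.374195 / 998.139226 = 1.916941


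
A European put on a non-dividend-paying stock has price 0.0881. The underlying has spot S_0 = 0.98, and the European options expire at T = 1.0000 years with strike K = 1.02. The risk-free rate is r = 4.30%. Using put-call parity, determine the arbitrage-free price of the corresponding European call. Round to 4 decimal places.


Put-call parity: C - P = S_0 * exp(-qT) - K * exp(-rT).
S_0 * exp(-qT) = 0.9800 * 1.00000000 = 0.98000000
K * exp(-rT) = 1.0200 * 0.95791139 = 0.97706962
C = P + S*exp(-qT) - K*exp(-rT)
C = 0.0881 + 0.98000000 - 0.97706962 = 0.0910

Answer: Call price = 0.0910


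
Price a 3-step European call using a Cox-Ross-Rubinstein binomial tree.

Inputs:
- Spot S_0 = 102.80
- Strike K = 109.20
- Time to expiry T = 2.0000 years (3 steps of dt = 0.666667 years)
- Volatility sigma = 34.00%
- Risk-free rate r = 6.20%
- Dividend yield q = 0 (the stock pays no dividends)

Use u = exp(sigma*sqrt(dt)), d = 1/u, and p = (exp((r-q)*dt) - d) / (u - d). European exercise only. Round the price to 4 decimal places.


Answer: Price = V(0,0) = 23.4481

Derivation:
dt = T/N = 0.666667
u = exp(sigma*sqrt(dt)) = 1.319970; d = 1/u = 0.757593
p = (exp((r-q)*dt) - d) / (u - d) = 0.506078
Discount per step: exp(-r*dt) = 0.959509
Stock lattice S(k, i) with i counting down-moves:
  k=0: S(0,0) = 102.8000
  k=1: S(1,0) = 135.6929; S(1,1) = 77.8806
  k=2: S(2,0) = 179.1105; S(2,1) = 102.8000; S(2,2) = 59.0018
  k=3: S(3,0) = 236.4205; S(3,1) = 135.6929; S(3,2) = 77.8806; S(3,3) = 44.6993
Terminal payoffs V(N, i) = max(S_T - K, 0):
  V(3,0) = 127.220468; V(3,1) = 26.492893; V(3,2) = 0.000000; V(3,3) = 0.000000
Backward induction: V(k, i) = exp(-r*dt) * [p * V(k+1, i) + (1-p) * V(k+1, i+1)].
  V(2,0) = exp(-r*dt) * [p*127.220468 + (1-p)*26.492893] = 74.332108
  V(2,1) = exp(-r*dt) * [p*26.492893 + (1-p)*0.000000] = 12.864586
  V(2,2) = exp(-r*dt) * [p*0.000000 + (1-p)*0.000000] = 0.000000
  V(1,0) = exp(-r*dt) * [p*74.332108 + (1-p)*12.864586] = 42.191477
  V(1,1) = exp(-r*dt) * [p*12.864586 + (1-p)*0.000000] = 6.246867
  V(0,0) = exp(-r*dt) * [p*42.191477 + (1-p)*6.246867] = 23.448137


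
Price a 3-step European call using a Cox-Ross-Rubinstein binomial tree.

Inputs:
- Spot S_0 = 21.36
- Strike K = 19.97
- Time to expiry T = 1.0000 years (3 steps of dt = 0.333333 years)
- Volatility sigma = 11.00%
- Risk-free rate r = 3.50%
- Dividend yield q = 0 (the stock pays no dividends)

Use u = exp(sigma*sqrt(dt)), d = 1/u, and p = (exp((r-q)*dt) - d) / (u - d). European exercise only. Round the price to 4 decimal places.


Answer: Price = V(0,0) = 2.2467

Derivation:
dt = T/N = 0.333333
u = exp(sigma*sqrt(dt)) = 1.065569; d = 1/u = 0.938466
p = (exp((r-q)*dt) - d) / (u - d) = 0.576455
Discount per step: exp(-r*dt) = 0.988401
Stock lattice S(k, i) with i counting down-moves:
  k=0: S(0,0) = 21.3600
  k=1: S(1,0) = 22.7605; S(1,1) = 20.0456
  k=2: S(2,0) = 24.2529; S(2,1) = 21.3600; S(2,2) = 18.8122
  k=3: S(3,0) = 25.8432; S(3,1) = 22.7605; S(3,2) = 20.0456; S(3,3) = 17.6546
Terminal payoffs V(N, i) = max(S_T - K, 0):
  V(3,0) = 5.873151; V(3,1) = 2.790545; V(3,2) = 0.075636; V(3,3) = 0.000000
Backward induction: V(k, i) = exp(-r*dt) * [p * V(k+1, i) + (1-p) * V(k+1, i+1)].
  V(2,0) = exp(-r*dt) * [p*5.873151 + (1-p)*2.790545] = 4.514551
  V(2,1) = exp(-r*dt) * [p*2.790545 + (1-p)*0.075636] = 1.621630
  V(2,2) = exp(-r*dt) * [p*0.075636 + (1-p)*0.000000] = 0.043095
  V(1,0) = exp(-r*dt) * [p*4.514551 + (1-p)*1.621630] = 3.251117
  V(1,1) = exp(-r*dt) * [p*1.621630 + (1-p)*0.043095] = 0.941995
  V(0,0) = exp(-r*dt) * [p*3.251117 + (1-p)*0.941995] = 2.246735


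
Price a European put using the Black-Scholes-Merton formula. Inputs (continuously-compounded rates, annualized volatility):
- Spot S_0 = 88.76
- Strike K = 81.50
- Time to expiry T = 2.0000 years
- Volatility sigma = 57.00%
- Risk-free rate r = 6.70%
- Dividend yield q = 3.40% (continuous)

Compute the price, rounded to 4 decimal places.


d1 = (ln(S/K) + (r - q + 0.5*sigma^2) * T) / (sigma * sqrt(T)) = 0.59078533
d2 = d1 - sigma * sqrt(T) = -0.21531640
exp(-rT) = 0.87459006; exp(-qT) = 0.93426047
P = K * exp(-rT) * N(-d2) - S_0 * exp(-qT) * N(-d1)
N(-d1) = 0.27733213; N(-d2) = 0.58523968
P = 81.5000 * 0.87459006 * 0.58523968 - 88.7600 * 0.93426047 * 0.27733213 = 18.7176

Answer: Price = 18.7176


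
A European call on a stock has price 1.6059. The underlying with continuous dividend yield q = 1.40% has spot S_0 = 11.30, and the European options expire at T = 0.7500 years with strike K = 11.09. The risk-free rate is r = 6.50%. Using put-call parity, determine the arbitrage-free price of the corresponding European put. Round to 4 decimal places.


Answer: Put price = 0.9863

Derivation:
Put-call parity: C - P = S_0 * exp(-qT) - K * exp(-rT).
S_0 * exp(-qT) = 11.3000 * 0.98955493 = 11.18197074
K * exp(-rT) = 11.0900 * 0.95241920 = 10.56232898
P = C - S*exp(-qT) + K*exp(-rT)
P = 1.6059 - 11.18197074 + 10.56232898 = 0.9863


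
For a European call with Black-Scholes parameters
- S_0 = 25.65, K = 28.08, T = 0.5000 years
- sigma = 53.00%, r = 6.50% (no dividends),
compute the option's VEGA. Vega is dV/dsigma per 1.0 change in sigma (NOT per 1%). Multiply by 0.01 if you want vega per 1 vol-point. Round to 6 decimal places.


d1 = 0.0325829267; d2 = -0.3421836673
phi(d1) = 0.3987305686; exp(-qT) = 1.0000000000; exp(-rT) = 0.9680224498
Vega = S * exp(-qT) * phi(d1) * sqrt(T) = 25.6500 * 1.0000000000 * 0.3987305686 * 0.7071067812 = 7.231892

Answer: Vega = 7.231892


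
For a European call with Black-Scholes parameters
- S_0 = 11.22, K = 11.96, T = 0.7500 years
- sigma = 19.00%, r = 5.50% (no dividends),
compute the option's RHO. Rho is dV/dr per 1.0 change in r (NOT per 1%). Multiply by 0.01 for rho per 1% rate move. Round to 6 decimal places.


d1 = -0.0551968033; d2 = -0.2197416300
phi(d1) = 0.3983350169; exp(-qT) = 1.0000000000; exp(-rT) = 0.9595892027
N(d2) = 0.4130361905
Rho = K*T*exp(-rT)*N(d2) = 11.9600 * 0.7500 * 0.9595892027 * 0.4130361905 = 3.555215

Answer: Rho = 3.555215


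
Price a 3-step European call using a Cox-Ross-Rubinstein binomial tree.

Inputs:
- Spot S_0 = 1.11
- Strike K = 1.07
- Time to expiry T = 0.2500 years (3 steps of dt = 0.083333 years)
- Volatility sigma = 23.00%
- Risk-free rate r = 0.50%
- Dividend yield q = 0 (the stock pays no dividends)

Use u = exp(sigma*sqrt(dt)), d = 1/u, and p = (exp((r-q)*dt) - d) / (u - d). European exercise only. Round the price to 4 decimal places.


dt = T/N = 0.083333
u = exp(sigma*sqrt(dt)) = 1.068649; d = 1/u = 0.935761
p = (exp((r-q)*dt) - d) / (u - d) = 0.486543
Discount per step: exp(-r*dt) = 0.999583
Stock lattice S(k, i) with i counting down-moves:
  k=0: S(0,0) = 1.1100
  k=1: S(1,0) = 1.1862; S(1,1) = 1.0387
  k=2: S(2,0) = 1.2676; S(2,1) = 1.1100; S(2,2) = 0.9720
  k=3: S(3,0) = 1.3547; S(3,1) = 1.1862; S(3,2) = 1.0387; S(3,3) = 0.9095
Terminal payoffs V(N, i) = max(S_T - K, 0):
  V(3,0) = 0.284654; V(3,1) = 0.116200; V(3,2) = 0.000000; V(3,3) = 0.000000
Backward induction: V(k, i) = exp(-r*dt) * [p * V(k+1, i) + (1-p) * V(k+1, i+1)].
  V(2,0) = exp(-r*dt) * [p*0.284654 + (1-p)*0.116200] = 0.198078
  V(2,1) = exp(-r*dt) * [p*0.116200 + (1-p)*0.000000] = 0.056513
  V(2,2) = exp(-r*dt) * [p*0.000000 + (1-p)*0.000000] = 0.000000
  V(1,0) = exp(-r*dt) * [p*0.198078 + (1-p)*0.056513] = 0.125338
  V(1,1) = exp(-r*dt) * [p*0.056513 + (1-p)*0.000000] = 0.027485
  V(0,0) = exp(-r*dt) * [p*0.125338 + (1-p)*0.027485] = 0.075063

Answer: Price = V(0,0) = 0.0751


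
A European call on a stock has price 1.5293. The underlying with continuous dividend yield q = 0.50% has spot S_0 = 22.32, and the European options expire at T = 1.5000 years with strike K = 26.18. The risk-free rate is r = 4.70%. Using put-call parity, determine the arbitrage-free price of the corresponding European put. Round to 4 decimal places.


Put-call parity: C - P = S_0 * exp(-qT) - K * exp(-rT).
S_0 * exp(-qT) = 22.3200 * 0.99252805 = 22.15322618
K * exp(-rT) = 26.1800 * 0.93192774 = 24.39786822
P = C - S*exp(-qT) + K*exp(-rT)
P = 1.5293 - 22.15322618 + 24.39786822 = 3.7739

Answer: Put price = 3.7739


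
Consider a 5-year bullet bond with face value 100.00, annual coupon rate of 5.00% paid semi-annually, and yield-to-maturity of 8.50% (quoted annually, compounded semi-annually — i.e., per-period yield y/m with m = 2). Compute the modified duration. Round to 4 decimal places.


Coupon per period c = face * coupon_rate / m = 2.500000
Periods per year m = 2; per-period yield y/m = 0.042500
Number of cashflows N = 10
Cashflows (t years, CF_t, discount factor 1/(1+y/m)^(m*t), PV):
  t = 0.5000: CF_t = 2.500000, DF = 0.959233, PV = 2.398082
  t = 1.0000: CF_t = 2.500000, DF = 0.920127, PV = 2.300318
  t = 1.5000: CF_t = 2.500000, DF = 0.882616, PV = 2.206540
  t = 2.0000: CF_t = 2.500000, DF = 0.846634, PV = 2.116585
  t = 2.5000: CF_t = 2.500000, DF = 0.812119, PV = 2.030298
  t = 3.0000: CF_t = 2.500000, DF = 0.779011, PV = 1.947528
  t = 3.5000: CF_t = 2.500000, DF = 0.747253, PV = 1.868132
  t = 4.0000: CF_t = 2.500000, DF = 0.716789, PV = 1.791973
  t = 4.5000: CF_t = 2.500000, DF = 0.687568, PV = 1.718919
  t = 5.0000: CF_t = 102.500000, DF = 0.659537, PV = 67.602573
Price P = sum_t PV_t = 85.980948
First compute Macaulay numerator sum_t t * PV_t:
  t * PV_t at t = 0.5000: 1.199041
  t * PV_t at t = 1.0000: 2.300318
  t * PV_t at t = 1.5000: 3.309810
  t * PV_t at t = 2.0000: 4.233170
  t * PV_t at t = 2.5000: 5.075744
  t * PV_t at t = 3.0000: 5.842583
  t * PV_t at t = 3.5000: 6.538462
  t * PV_t at t = 4.0000: 7.167893
  t * PV_t at t = 4.5000: 7.735136
  t * PV_t at t = 5.0000: 338.012867
Macaulay duration D = 381.415024 / 85.980948 = 4.436041
Modified duration = D / (1 + y/m) = 4.436041 / (1 + 0.042500) = 4.255195

Answer: Modified duration = 4.2552


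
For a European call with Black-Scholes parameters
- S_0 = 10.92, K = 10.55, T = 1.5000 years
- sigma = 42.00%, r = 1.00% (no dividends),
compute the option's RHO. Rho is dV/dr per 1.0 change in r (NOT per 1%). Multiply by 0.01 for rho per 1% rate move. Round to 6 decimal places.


Answer: Rho = 6.797554

Derivation:
d1 = 0.3533682706; d2 = -0.1610245754
phi(d1) = 0.3747961126; exp(-qT) = 1.0000000000; exp(-rT) = 0.9851119396
N(d2) = 0.4360370224
Rho = K*T*exp(-rT)*N(d2) = 10.5500 * 1.5000 * 0.9851119396 * 0.4360370224 = 6.797554


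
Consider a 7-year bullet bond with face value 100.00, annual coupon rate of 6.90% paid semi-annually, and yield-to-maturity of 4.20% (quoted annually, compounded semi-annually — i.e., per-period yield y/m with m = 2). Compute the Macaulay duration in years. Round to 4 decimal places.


Coupon per period c = face * coupon_rate / m = 3.450000
Periods per year m = 2; per-period yield y/m = 0.021000
Number of cashflows N = 14
Cashflows (t years, CF_t, discount factor 1/(1+y/m)^(m*t), PV):
  t = 0.5000: CF_t = 3.450000, DF = 0.979432, PV = 3.379040
  t = 1.0000: CF_t = 3.450000, DF = 0.959287, PV = 3.309540
  t = 1.5000: CF_t = 3.450000, DF = 0.939556, PV = 3.241469
  t = 2.0000: CF_t = 3.450000, DF = 0.920231, PV = 3.174798
  t = 2.5000: CF_t = 3.450000, DF = 0.901304, PV = 3.109499
  t = 3.0000: CF_t = 3.450000, DF = 0.882766, PV = 3.045542
  t = 3.5000: CF_t = 3.450000, DF = 0.864609, PV = 2.982901
  t = 4.0000: CF_t = 3.450000, DF = 0.846826, PV = 2.921549
  t = 4.5000: CF_t = 3.450000, DF = 0.829408, PV = 2.861458
  t = 5.0000: CF_t = 3.450000, DF = 0.812349, PV = 2.802604
  t = 5.5000: CF_t = 3.450000, DF = 0.795640, PV = 2.744959
  t = 6.0000: CF_t = 3.450000, DF = 0.779276, PV = 2.688501
  t = 6.5000: CF_t = 3.450000, DF = 0.763247, PV = 2.633204
  t = 7.0000: CF_t = 103.450000, DF = 0.747549, PV = 77.333934
Price P = sum_t PV_t = 116.228999
Macaulay numerator sum_t t * PV_t:
  t * PV_t at t = 0.5000: 1.689520
  t * PV_t at t = 1.0000: 3.309540
  t * PV_t at t = 1.5000: 4.862203
  t * PV_t at t = 2.0000: 6.349596
  t * PV_t at t = 2.5000: 7.773747
  t * PV_t at t = 3.0000: 9.136627
  t * PV_t at t = 3.5000: 10.440155
  t * PV_t at t = 4.0000: 11.686196
  t * PV_t at t = 4.5000: 12.876562
  t * PV_t at t = 5.0000: 14.013018
  t * PV_t at t = 5.5000: 15.097277
  t * PV_t at t = 6.0000: 16.131006
  t * PV_t at t = 6.5000: 17.115824
  t * PV_t at t = 7.0000: 541.337541
Macaulay duration D = (sum_t t * PV_t) / P = 671.818811 / 116.228999 = 5.780131

Answer: Macaulay duration = 5.7801 years


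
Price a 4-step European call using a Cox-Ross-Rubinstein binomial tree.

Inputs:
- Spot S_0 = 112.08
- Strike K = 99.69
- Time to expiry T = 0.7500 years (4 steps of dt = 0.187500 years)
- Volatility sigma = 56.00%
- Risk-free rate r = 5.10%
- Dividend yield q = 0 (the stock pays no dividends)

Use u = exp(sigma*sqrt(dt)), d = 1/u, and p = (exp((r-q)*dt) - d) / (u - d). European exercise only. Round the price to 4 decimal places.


dt = T/N = 0.187500
u = exp(sigma*sqrt(dt)) = 1.274415; d = 1/u = 0.784674
p = (exp((r-q)*dt) - d) / (u - d) = 0.459293
Discount per step: exp(-r*dt) = 0.990483
Stock lattice S(k, i) with i counting down-moves:
  k=0: S(0,0) = 112.0800
  k=1: S(1,0) = 142.8364; S(1,1) = 87.9462
  k=2: S(2,0) = 182.0328; S(2,1) = 112.0800; S(2,2) = 69.0091
  k=3: S(3,0) = 231.9854; S(3,1) = 142.8364; S(3,2) = 87.9462; S(3,3) = 54.1497
  k=4: S(4,0) = 295.6456; S(4,1) = 182.0328; S(4,2) = 112.0800; S(4,3) = 69.0091; S(4,4) = 42.4898
Terminal payoffs V(N, i) = max(S_T - K, 0):
  V(4,0) = 195.955575; V(4,1) = 82.342843; V(4,2) = 12.390000; V(4,3) = 0.000000; V(4,4) = 0.000000
Backward induction: V(k, i) = exp(-r*dt) * [p * V(k+1, i) + (1-p) * V(k+1, i+1)].
  V(3,0) = exp(-r*dt) * [p*195.955575 + (1-p)*82.342843] = 133.244096
  V(3,1) = exp(-r*dt) * [p*82.342843 + (1-p)*12.390000] = 44.095156
  V(3,2) = exp(-r*dt) * [p*12.390000 + (1-p)*0.000000] = 5.636481
  V(3,3) = exp(-r*dt) * [p*0.000000 + (1-p)*0.000000] = 0.000000
  V(2,0) = exp(-r*dt) * [p*133.244096 + (1-p)*44.095156] = 84.231299
  V(2,1) = exp(-r*dt) * [p*44.095156 + (1-p)*5.636481] = 23.078527
  V(2,2) = exp(-r*dt) * [p*5.636481 + (1-p)*0.000000] = 2.564158
  V(1,0) = exp(-r*dt) * [p*84.231299 + (1-p)*23.078527] = 50.678617
  V(1,1) = exp(-r*dt) * [p*23.078527 + (1-p)*2.564158] = 11.872188
  V(0,0) = exp(-r*dt) * [p*50.678617 + (1-p)*11.872188] = 29.413090

Answer: Price = V(0,0) = 29.4131


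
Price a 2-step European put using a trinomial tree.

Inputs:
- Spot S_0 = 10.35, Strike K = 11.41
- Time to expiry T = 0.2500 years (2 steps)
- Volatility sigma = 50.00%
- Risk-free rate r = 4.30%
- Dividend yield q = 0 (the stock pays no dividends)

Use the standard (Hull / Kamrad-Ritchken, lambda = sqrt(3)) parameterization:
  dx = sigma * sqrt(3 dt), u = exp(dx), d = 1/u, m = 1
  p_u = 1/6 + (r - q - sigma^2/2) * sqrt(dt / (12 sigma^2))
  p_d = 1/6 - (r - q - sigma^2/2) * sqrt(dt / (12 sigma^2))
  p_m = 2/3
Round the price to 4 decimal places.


dt = T/N = 0.125000; dx = sigma*sqrt(3*dt) = 0.306186
u = exp(dx) = 1.358235; d = 1/u = 0.736250
p_u = 0.149928, p_m = 0.666667, p_d = 0.183405
Discount per step: exp(-r*dt) = 0.994639
Stock lattice S(k, j) with j the centered position index:
  k=0: S(0,+0) = 10.3500
  k=1: S(1,-1) = 7.6202; S(1,+0) = 10.3500; S(1,+1) = 14.0577
  k=2: S(2,-2) = 5.6104; S(2,-1) = 7.6202; S(2,+0) = 10.3500; S(2,+1) = 14.0577; S(2,+2) = 19.0937
Terminal payoffs V(N, j) = max(K - S_T, 0):
  V(2,-2) = 5.799645; V(2,-1) = 3.789818; V(2,+0) = 1.060000; V(2,+1) = 0.000000; V(2,+2) = 0.000000
Backward induction: V(k, j) = exp(-r*dt) * [p_u * V(k+1, j+1) + p_m * V(k+1, j) + p_d * V(k+1, j-1)]
  V(1,-1) = exp(-r*dt) * [p_u*1.060000 + p_m*3.789818 + p_d*5.799645] = 3.729055
  V(1,+0) = exp(-r*dt) * [p_u*0.000000 + p_m*1.060000 + p_d*3.789818] = 1.394223
  V(1,+1) = exp(-r*dt) * [p_u*0.000000 + p_m*0.000000 + p_d*1.060000] = 0.193367
  V(0,+0) = exp(-r*dt) * [p_u*0.193367 + p_m*1.394223 + p_d*3.729055] = 1.633596

Answer: Price = V(0,0) = 1.6336


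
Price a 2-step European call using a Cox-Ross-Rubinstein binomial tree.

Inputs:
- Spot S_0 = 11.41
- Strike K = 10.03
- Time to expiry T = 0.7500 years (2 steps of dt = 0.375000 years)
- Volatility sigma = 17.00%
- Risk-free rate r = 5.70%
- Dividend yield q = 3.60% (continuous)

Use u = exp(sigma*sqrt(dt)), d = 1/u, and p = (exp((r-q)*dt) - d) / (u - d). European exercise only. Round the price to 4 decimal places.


Answer: Price = V(0,0) = 1.6703

Derivation:
dt = T/N = 0.375000
u = exp(sigma*sqrt(dt)) = 1.109715; d = 1/u = 0.901132
p = (exp((r-q)*dt) - d) / (u - d) = 0.511901
Discount per step: exp(-r*dt) = 0.978852
Stock lattice S(k, i) with i counting down-moves:
  k=0: S(0,0) = 11.4100
  k=1: S(1,0) = 12.6618; S(1,1) = 10.2819
  k=2: S(2,0) = 14.0510; S(2,1) = 11.4100; S(2,2) = 9.2654
Terminal payoffs V(N, i) = max(S_T - K, 0):
  V(2,0) = 4.021045; V(2,1) = 1.380000; V(2,2) = 0.000000
Backward induction: V(k, i) = exp(-r*dt) * [p * V(k+1, i) + (1-p) * V(k+1, i+1)].
  V(1,0) = exp(-r*dt) * [p*4.021045 + (1-p)*1.380000] = 2.674179
  V(1,1) = exp(-r*dt) * [p*1.380000 + (1-p)*0.000000] = 0.691484
  V(0,0) = exp(-r*dt) * [p*2.674179 + (1-p)*0.691484] = 1.670341


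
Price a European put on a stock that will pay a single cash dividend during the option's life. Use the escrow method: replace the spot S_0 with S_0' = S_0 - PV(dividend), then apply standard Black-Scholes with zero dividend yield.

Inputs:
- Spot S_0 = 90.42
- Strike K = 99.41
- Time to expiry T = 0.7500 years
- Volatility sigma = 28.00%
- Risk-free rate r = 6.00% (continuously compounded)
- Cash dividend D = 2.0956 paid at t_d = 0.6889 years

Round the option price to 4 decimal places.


PV(D) = D * exp(-r * t_d) = 2.0956 * 0.95950860 = 2.01074622
S_0' = S_0 - PV(D) = 90.4200 - 2.01074622 = 88.40925378
d1 = (ln(S_0'/K) + (r + sigma^2/2)*T) / (sigma*sqrt(T)) = -0.17681792
d2 = d1 - sigma*sqrt(T) = -0.41930503
exp(-rT) = 0.95599748
N(-d1) = 0.57017429; N(-d2) = 0.66250339
P = K * exp(-rT) * N(-d2) - S_0' * N(-d1) = 99.4100 * 0.95599748 * 0.66250339 - 88.40925378 * 0.57017429 = 12.5528

Answer: Price = 12.5528


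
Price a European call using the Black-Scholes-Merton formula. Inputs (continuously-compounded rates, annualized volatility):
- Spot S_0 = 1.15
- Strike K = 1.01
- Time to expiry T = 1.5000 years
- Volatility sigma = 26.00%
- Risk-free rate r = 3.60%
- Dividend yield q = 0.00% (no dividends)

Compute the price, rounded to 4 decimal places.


d1 = (ln(S/K) + (r - q + 0.5*sigma^2) * T) / (sigma * sqrt(T)) = 0.73645357
d2 = d1 - sigma * sqrt(T) = 0.41801991
exp(-rT) = 0.94743211; exp(-qT) = 1.00000000
C = S_0 * exp(-qT) * N(d1) - K * exp(-rT) * N(d2)
N(d1) = 0.76927264; N(d2) = 0.66203372
C = 1.1500 * 1.00000000 * 0.76927264 - 1.0100 * 0.94743211 * 0.66203372 = 0.2512

Answer: Price = 0.2512


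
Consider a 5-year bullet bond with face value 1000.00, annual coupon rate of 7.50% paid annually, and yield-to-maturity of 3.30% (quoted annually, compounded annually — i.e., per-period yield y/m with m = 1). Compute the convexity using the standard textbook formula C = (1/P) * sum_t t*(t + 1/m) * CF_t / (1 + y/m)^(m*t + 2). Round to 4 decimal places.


Answer: Convexity = 23.7040

Derivation:
Coupon per period c = face * coupon_rate / m = 75.000000
Periods per year m = 1; per-period yield y/m = 0.033000
Number of cashflows N = 5
Cashflows (t years, CF_t, discount factor 1/(1+y/m)^(m*t), PV):
  t = 1.0000: CF_t = 75.000000, DF = 0.968054, PV = 72.604066
  t = 2.0000: CF_t = 75.000000, DF = 0.937129, PV = 70.284672
  t = 3.0000: CF_t = 75.000000, DF = 0.907192, PV = 68.039372
  t = 4.0000: CF_t = 75.000000, DF = 0.878211, PV = 65.865801
  t = 5.0000: CF_t = 1075.000000, DF = 0.850156, PV = 913.917212
Price P = sum_t PV_t = 1190.711123
Convexity numerator sum_t t*(t + 1/m) * CF_t / (1+y/m)^(m*t + 2):
  t = 1.0000: term = 136.078745
  t = 2.0000: term = 395.194806
  t = 3.0000: term = 765.139992
  t = 4.0000: term = 1234.494985
  t = 5.0000: term = 25693.748474
Convexity = (1/P) * sum = 28224.657001 / 1190.711123 = 23.704034


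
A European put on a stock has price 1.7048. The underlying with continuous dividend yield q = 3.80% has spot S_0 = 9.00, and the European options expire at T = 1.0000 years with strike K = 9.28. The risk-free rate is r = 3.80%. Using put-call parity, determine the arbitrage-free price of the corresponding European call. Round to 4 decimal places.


Put-call parity: C - P = S_0 * exp(-qT) - K * exp(-rT).
S_0 * exp(-qT) = 9.0000 * 0.96271294 = 8.66441647
K * exp(-rT) = 9.2800 * 0.96271294 = 8.93397609
C = P + S*exp(-qT) - K*exp(-rT)
C = 1.7048 + 8.66441647 - 8.93397609 = 1.4352

Answer: Call price = 1.4352


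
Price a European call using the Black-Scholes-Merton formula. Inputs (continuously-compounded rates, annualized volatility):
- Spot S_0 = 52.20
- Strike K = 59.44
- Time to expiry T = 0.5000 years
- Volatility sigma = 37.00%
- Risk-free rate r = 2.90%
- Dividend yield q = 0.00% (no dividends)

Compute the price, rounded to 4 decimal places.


d1 = (ln(S/K) + (r - q + 0.5*sigma^2) * T) / (sigma * sqrt(T)) = -0.31020929
d2 = d1 - sigma * sqrt(T) = -0.57183880
exp(-rT) = 0.98560462; exp(-qT) = 1.00000000
C = S_0 * exp(-qT) * N(d1) - K * exp(-rT) * N(d2)
N(d1) = 0.37820090; N(d2) = 0.28371559
C = 52.2000 * 1.00000000 * 0.37820090 - 59.4400 * 0.98560462 * 0.28371559 = 3.1208

Answer: Price = 3.1208


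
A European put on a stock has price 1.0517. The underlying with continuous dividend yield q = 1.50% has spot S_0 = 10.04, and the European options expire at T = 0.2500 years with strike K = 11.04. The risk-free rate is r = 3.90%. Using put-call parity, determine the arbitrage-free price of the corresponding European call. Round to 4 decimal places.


Answer: Call price = 0.1212

Derivation:
Put-call parity: C - P = S_0 * exp(-qT) - K * exp(-rT).
S_0 * exp(-qT) = 10.0400 * 0.99625702 = 10.00242051
K * exp(-rT) = 11.0400 * 0.99029738 = 10.93288304
C = P + S*exp(-qT) - K*exp(-rT)
C = 1.0517 + 10.00242051 - 10.93288304 = 0.1212


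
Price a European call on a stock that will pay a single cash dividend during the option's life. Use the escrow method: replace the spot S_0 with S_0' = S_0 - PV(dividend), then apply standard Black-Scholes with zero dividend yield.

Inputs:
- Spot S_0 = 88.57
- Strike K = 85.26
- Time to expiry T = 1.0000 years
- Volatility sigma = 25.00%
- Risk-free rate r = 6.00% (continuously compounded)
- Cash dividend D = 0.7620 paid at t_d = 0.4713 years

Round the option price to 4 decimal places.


PV(D) = D * exp(-r * t_d) = 0.7620 * 0.97211808 = 0.74075398
S_0' = S_0 - PV(D) = 88.5700 - 0.74075398 = 87.82924602
d1 = (ln(S_0'/K) + (r + sigma^2/2)*T) / (sigma*sqrt(T)) = 0.48375653
d2 = d1 - sigma*sqrt(T) = 0.23375653
exp(-rT) = 0.94176453
N(d1) = 0.68572066; N(d2) = 0.59241300
C = S_0' * N(d1) - K * exp(-rT) * N(d2) = 87.82924602 * 0.68572066 - 85.2600 * 0.94176453 * 0.59241300 = 12.6586

Answer: Price = 12.6586


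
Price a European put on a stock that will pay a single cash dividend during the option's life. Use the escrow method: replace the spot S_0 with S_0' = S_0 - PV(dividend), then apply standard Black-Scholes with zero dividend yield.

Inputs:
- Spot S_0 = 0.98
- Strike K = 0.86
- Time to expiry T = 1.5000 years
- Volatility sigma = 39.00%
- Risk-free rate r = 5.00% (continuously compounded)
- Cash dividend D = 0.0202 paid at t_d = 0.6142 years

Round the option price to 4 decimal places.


PV(D) = D * exp(-r * t_d) = 0.0202 * 0.96975676 = 0.01958909
S_0' = S_0 - PV(D) = 0.9800 - 0.01958909 = 0.96041091
d1 = (ln(S_0'/K) + (r + sigma^2/2)*T) / (sigma*sqrt(T)) = 0.62703554
d2 = d1 - sigma*sqrt(T) = 0.14938504
exp(-rT) = 0.92774349
N(-d1) = 0.26531797; N(-d2) = 0.44062491
P = K * exp(-rT) * N(-d2) - S_0' * N(-d1) = 0.8600 * 0.92774349 * 0.44062491 - 0.96041091 * 0.26531797 = 0.0967

Answer: Price = 0.0967


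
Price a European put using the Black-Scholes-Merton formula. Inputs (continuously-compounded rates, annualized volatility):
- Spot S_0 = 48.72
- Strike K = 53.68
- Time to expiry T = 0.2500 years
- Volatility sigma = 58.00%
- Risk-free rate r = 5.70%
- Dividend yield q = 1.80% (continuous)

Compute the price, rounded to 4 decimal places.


d1 = (ln(S/K) + (r - q + 0.5*sigma^2) * T) / (sigma * sqrt(T)) = -0.15569265
d2 = d1 - sigma * sqrt(T) = -0.44569265
exp(-rT) = 0.98585105; exp(-qT) = 0.99551011
P = K * exp(-rT) * N(-d2) - S_0 * exp(-qT) * N(-d1)
N(-d1) = 0.56186236; N(-d2) = 0.67209036
P = 53.6800 * 0.98585105 * 0.67209036 - 48.7200 * 0.99551011 * 0.56186236 = 8.3163

Answer: Price = 8.3163


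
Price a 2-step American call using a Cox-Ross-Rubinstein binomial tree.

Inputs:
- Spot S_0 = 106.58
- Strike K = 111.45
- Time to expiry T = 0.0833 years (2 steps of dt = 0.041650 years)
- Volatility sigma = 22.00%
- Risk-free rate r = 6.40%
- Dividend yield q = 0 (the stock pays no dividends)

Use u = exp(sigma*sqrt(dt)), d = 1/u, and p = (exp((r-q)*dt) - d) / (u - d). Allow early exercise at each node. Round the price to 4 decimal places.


Answer: Price = V(0,0) = 1.3754

Derivation:
dt = T/N = 0.041650
u = exp(sigma*sqrt(dt)) = 1.045922; d = 1/u = 0.956095
p = (exp((r-q)*dt) - d) / (u - d) = 0.518492
Discount per step: exp(-r*dt) = 0.997338
Stock lattice S(k, i) with i counting down-moves:
  k=0: S(0,0) = 106.5800
  k=1: S(1,0) = 111.4743; S(1,1) = 101.9006
  k=2: S(2,0) = 116.5934; S(2,1) = 106.5800; S(2,2) = 97.4266
Terminal payoffs V(N, i) = max(S_T - K, 0):
  V(2,0) = 5.143385; V(2,1) = 0.000000; V(2,2) = 0.000000
Backward induction: V(k, i) = exp(-r*dt) * [p * V(k+1, i) + (1-p) * V(k+1, i+1)]; then take max(V_cont, immediate exercise) for American.
  V(1,0) = exp(-r*dt) * [p*5.143385 + (1-p)*0.000000] = 2.659703; exercise = 0.024315; V(1,0) = max -> 2.659703
  V(1,1) = exp(-r*dt) * [p*0.000000 + (1-p)*0.000000] = 0.000000; exercise = 0.000000; V(1,1) = max -> 0.000000
  V(0,0) = exp(-r*dt) * [p*2.659703 + (1-p)*0.000000] = 1.375363; exercise = 0.000000; V(0,0) = max -> 1.375363


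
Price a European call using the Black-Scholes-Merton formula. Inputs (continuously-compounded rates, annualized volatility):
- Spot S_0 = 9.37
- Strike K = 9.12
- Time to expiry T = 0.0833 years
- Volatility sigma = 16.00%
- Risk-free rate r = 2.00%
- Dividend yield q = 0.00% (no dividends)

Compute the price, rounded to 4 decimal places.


Answer: Price = 0.3346

Derivation:
d1 = (ln(S/K) + (r - q + 0.5*sigma^2) * T) / (sigma * sqrt(T)) = 0.64478815
d2 = d1 - sigma * sqrt(T) = 0.59860937
exp(-rT) = 0.99833539; exp(-qT) = 1.00000000
C = S_0 * exp(-qT) * N(d1) - K * exp(-rT) * N(d2)
N(d1) = 0.74046776; N(d2) = 0.72528330
C = 9.3700 * 1.00000000 * 0.74046776 - 9.1200 * 0.99833539 * 0.72528330 = 0.3346


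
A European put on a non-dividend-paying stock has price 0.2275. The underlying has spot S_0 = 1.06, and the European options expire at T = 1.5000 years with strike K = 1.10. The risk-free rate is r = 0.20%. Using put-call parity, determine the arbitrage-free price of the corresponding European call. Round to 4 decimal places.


Put-call parity: C - P = S_0 * exp(-qT) - K * exp(-rT).
S_0 * exp(-qT) = 1.0600 * 1.00000000 = 1.06000000
K * exp(-rT) = 1.1000 * 0.99700450 = 1.09670495
C = P + S*exp(-qT) - K*exp(-rT)
C = 0.2275 + 1.06000000 - 1.09670495 = 0.1908

Answer: Call price = 0.1908


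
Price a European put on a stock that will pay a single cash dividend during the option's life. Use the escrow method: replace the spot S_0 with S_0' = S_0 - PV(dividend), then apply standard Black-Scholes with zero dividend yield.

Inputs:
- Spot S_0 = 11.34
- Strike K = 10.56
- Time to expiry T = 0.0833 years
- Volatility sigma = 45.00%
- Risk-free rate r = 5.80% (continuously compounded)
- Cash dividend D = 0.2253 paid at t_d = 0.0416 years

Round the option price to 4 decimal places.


PV(D) = D * exp(-r * t_d) = 0.2253 * 0.99759011 = 0.22475705
S_0' = S_0 - PV(D) = 11.3400 - 0.22475705 = 11.11524295
d1 = (ln(S_0'/K) + (r + sigma^2/2)*T) / (sigma*sqrt(T)) = 0.49669488
d2 = d1 - sigma*sqrt(T) = 0.36681705
exp(-rT) = 0.99518025
N(-d1) = 0.30970212; N(-d2) = 0.35687774
P = K * exp(-rT) * N(-d2) - S_0' * N(-d1) = 10.5600 * 0.99518025 * 0.35687774 - 11.11524295 * 0.30970212 = 0.3081

Answer: Price = 0.3081


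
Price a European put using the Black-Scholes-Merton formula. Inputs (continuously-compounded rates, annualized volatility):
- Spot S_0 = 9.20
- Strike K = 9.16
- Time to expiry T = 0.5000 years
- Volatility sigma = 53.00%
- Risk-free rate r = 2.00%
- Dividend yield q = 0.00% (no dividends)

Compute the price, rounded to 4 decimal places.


Answer: Price = 1.2932

Derivation:
d1 = (ln(S/K) + (r - q + 0.5*sigma^2) * T) / (sigma * sqrt(T)) = 0.22569329
d2 = d1 - sigma * sqrt(T) = -0.14907330
exp(-rT) = 0.99004983; exp(-qT) = 1.00000000
P = K * exp(-rT) * N(-d2) - S_0 * exp(-qT) * N(-d1)
N(-d1) = 0.41071999; N(-d2) = 0.55925210
P = 9.1600 * 0.99004983 * 0.55925210 - 9.2000 * 1.00000000 * 0.41071999 = 1.2932


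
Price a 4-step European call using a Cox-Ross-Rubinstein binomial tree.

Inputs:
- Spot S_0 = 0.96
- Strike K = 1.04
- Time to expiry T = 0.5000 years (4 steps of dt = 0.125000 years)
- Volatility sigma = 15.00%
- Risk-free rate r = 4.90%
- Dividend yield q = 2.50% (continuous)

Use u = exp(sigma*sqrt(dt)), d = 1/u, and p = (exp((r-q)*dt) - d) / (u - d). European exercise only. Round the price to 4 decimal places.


dt = T/N = 0.125000
u = exp(sigma*sqrt(dt)) = 1.054464; d = 1/u = 0.948349
p = (exp((r-q)*dt) - d) / (u - d) = 0.515058
Discount per step: exp(-r*dt) = 0.993894
Stock lattice S(k, i) with i counting down-moves:
  k=0: S(0,0) = 0.9600
  k=1: S(1,0) = 1.0123; S(1,1) = 0.9104
  k=2: S(2,0) = 1.0674; S(2,1) = 0.9600; S(2,2) = 0.8634
  k=3: S(3,0) = 1.1256; S(3,1) = 1.0123; S(3,2) = 0.9104; S(3,3) = 0.8188
  k=4: S(4,0) = 1.1869; S(4,1) = 1.0674; S(4,2) = 0.9600; S(4,3) = 0.8634; S(4,4) = 0.7765
Terminal payoffs V(N, i) = max(S_T - K, 0):
  V(4,0) = 0.146859; V(4,1) = 0.027419; V(4,2) = 0.000000; V(4,3) = 0.000000; V(4,4) = 0.000000
Backward induction: V(k, i) = exp(-r*dt) * [p * V(k+1, i) + (1-p) * V(k+1, i+1)].
  V(3,0) = exp(-r*dt) * [p*0.146859 + (1-p)*0.027419] = 0.088395
  V(3,1) = exp(-r*dt) * [p*0.027419 + (1-p)*0.000000] = 0.014036
  V(3,2) = exp(-r*dt) * [p*0.000000 + (1-p)*0.000000] = 0.000000
  V(3,3) = exp(-r*dt) * [p*0.000000 + (1-p)*0.000000] = 0.000000
  V(2,0) = exp(-r*dt) * [p*0.088395 + (1-p)*0.014036] = 0.052016
  V(2,1) = exp(-r*dt) * [p*0.014036 + (1-p)*0.000000] = 0.007185
  V(2,2) = exp(-r*dt) * [p*0.000000 + (1-p)*0.000000] = 0.000000
  V(1,0) = exp(-r*dt) * [p*0.052016 + (1-p)*0.007185] = 0.030091
  V(1,1) = exp(-r*dt) * [p*0.007185 + (1-p)*0.000000] = 0.003678
  V(0,0) = exp(-r*dt) * [p*0.030091 + (1-p)*0.003678] = 0.017177

Answer: Price = V(0,0) = 0.0172


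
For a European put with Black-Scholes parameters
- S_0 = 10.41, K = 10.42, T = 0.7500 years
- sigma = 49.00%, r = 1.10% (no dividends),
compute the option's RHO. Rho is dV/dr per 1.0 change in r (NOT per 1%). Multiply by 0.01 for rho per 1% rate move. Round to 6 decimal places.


d1 = 0.2293549779; d2 = -0.1949974699
phi(d1) = 0.3885861489; exp(-qT) = 1.0000000000; exp(-rT) = 0.9917839379
N(-d2) = 0.5773025359
Rho = -K*T*exp(-rT)*N(-d2) = -10.4200 * 0.7500 * 0.9917839379 * 0.5773025359 = -4.474552

Answer: Rho = -4.474552


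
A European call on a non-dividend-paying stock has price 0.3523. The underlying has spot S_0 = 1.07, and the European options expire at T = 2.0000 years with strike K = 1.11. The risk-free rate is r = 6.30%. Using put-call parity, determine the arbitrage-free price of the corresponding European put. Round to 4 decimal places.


Put-call parity: C - P = S_0 * exp(-qT) - K * exp(-rT).
S_0 * exp(-qT) = 1.0700 * 1.00000000 = 1.07000000
K * exp(-rT) = 1.1100 * 0.88161485 = 0.97859248
P = C - S*exp(-qT) + K*exp(-rT)
P = 0.3523 - 1.07000000 + 0.97859248 = 0.2609

Answer: Put price = 0.2609


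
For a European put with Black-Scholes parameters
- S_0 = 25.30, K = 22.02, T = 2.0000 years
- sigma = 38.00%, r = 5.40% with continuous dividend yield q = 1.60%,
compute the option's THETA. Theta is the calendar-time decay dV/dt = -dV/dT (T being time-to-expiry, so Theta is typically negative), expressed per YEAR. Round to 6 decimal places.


d1 = 0.6685011038; d2 = 0.1310999501
phi(d1) = 0.3190570359; exp(-qT) = 0.9685065821; exp(-rT) = 0.8976275964
Theta = -S*exp(-qT)*phi(d1)*sigma/(2*sqrt(T)) + r*K*exp(-rT)*N(-d2) - q*S*exp(-qT)*N(-d1)
N(-d1) = 0.2519068888; N(-d2) = 0.4478481203; sqrt(T) = 1.4142135624
Term 1 = -25.3000 * 0.9685065821 * 0.3190570359 * 0.3800 / (2 * 1.4142135624) = -1.0503402953
Term 2 = 0.0540 * 22.0200 * 0.8976275964 * 0.4478481203 = 0.4780111490
Term 3 = -0.0160 * 25.3000 * 0.9685065821 * 0.2519068888 = -0.0987604647
Theta = -1.0503402953 + (0.4780111490) + (-0.0987604647) = -0.671090

Answer: Theta = -0.671090


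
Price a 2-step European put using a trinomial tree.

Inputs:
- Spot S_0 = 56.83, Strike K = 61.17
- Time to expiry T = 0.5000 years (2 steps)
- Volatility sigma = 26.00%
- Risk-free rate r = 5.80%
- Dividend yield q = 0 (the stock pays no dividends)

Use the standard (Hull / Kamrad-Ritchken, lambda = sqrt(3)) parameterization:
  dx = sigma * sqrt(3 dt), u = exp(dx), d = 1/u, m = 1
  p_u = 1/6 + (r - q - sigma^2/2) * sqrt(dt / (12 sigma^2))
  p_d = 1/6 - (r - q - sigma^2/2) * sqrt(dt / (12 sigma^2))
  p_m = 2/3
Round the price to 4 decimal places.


Answer: Price = V(0,0) = 5.8108

Derivation:
dt = T/N = 0.250000; dx = sigma*sqrt(3*dt) = 0.225167
u = exp(dx) = 1.252531; d = 1/u = 0.798383
p_u = 0.180101, p_m = 0.666667, p_d = 0.153232
Discount per step: exp(-r*dt) = 0.985605
Stock lattice S(k, j) with j the centered position index:
  k=0: S(0,+0) = 56.8300
  k=1: S(1,-1) = 45.3721; S(1,+0) = 56.8300; S(1,+1) = 71.1814
  k=2: S(2,-2) = 36.2243; S(2,-1) = 45.3721; S(2,+0) = 56.8300; S(2,+1) = 71.1814; S(2,+2) = 89.1569
Terminal payoffs V(N, j) = max(K - S_T, 0):
  V(2,-2) = 24.945664; V(2,-1) = 15.797883; V(2,+0) = 4.340000; V(2,+1) = 0.000000; V(2,+2) = 0.000000
Backward induction: V(k, j) = exp(-r*dt) * [p_u * V(k+1, j+1) + p_m * V(k+1, j) + p_d * V(k+1, j-1)]
  V(1,-1) = exp(-r*dt) * [p_u*4.340000 + p_m*15.797883 + p_d*24.945664] = 14.918150
  V(1,+0) = exp(-r*dt) * [p_u*0.000000 + p_m*4.340000 + p_d*15.797883] = 5.237579
  V(1,+1) = exp(-r*dt) * [p_u*0.000000 + p_m*0.000000 + p_d*4.340000] = 0.655454
  V(0,+0) = exp(-r*dt) * [p_u*0.655454 + p_m*5.237579 + p_d*14.918150] = 5.810837
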